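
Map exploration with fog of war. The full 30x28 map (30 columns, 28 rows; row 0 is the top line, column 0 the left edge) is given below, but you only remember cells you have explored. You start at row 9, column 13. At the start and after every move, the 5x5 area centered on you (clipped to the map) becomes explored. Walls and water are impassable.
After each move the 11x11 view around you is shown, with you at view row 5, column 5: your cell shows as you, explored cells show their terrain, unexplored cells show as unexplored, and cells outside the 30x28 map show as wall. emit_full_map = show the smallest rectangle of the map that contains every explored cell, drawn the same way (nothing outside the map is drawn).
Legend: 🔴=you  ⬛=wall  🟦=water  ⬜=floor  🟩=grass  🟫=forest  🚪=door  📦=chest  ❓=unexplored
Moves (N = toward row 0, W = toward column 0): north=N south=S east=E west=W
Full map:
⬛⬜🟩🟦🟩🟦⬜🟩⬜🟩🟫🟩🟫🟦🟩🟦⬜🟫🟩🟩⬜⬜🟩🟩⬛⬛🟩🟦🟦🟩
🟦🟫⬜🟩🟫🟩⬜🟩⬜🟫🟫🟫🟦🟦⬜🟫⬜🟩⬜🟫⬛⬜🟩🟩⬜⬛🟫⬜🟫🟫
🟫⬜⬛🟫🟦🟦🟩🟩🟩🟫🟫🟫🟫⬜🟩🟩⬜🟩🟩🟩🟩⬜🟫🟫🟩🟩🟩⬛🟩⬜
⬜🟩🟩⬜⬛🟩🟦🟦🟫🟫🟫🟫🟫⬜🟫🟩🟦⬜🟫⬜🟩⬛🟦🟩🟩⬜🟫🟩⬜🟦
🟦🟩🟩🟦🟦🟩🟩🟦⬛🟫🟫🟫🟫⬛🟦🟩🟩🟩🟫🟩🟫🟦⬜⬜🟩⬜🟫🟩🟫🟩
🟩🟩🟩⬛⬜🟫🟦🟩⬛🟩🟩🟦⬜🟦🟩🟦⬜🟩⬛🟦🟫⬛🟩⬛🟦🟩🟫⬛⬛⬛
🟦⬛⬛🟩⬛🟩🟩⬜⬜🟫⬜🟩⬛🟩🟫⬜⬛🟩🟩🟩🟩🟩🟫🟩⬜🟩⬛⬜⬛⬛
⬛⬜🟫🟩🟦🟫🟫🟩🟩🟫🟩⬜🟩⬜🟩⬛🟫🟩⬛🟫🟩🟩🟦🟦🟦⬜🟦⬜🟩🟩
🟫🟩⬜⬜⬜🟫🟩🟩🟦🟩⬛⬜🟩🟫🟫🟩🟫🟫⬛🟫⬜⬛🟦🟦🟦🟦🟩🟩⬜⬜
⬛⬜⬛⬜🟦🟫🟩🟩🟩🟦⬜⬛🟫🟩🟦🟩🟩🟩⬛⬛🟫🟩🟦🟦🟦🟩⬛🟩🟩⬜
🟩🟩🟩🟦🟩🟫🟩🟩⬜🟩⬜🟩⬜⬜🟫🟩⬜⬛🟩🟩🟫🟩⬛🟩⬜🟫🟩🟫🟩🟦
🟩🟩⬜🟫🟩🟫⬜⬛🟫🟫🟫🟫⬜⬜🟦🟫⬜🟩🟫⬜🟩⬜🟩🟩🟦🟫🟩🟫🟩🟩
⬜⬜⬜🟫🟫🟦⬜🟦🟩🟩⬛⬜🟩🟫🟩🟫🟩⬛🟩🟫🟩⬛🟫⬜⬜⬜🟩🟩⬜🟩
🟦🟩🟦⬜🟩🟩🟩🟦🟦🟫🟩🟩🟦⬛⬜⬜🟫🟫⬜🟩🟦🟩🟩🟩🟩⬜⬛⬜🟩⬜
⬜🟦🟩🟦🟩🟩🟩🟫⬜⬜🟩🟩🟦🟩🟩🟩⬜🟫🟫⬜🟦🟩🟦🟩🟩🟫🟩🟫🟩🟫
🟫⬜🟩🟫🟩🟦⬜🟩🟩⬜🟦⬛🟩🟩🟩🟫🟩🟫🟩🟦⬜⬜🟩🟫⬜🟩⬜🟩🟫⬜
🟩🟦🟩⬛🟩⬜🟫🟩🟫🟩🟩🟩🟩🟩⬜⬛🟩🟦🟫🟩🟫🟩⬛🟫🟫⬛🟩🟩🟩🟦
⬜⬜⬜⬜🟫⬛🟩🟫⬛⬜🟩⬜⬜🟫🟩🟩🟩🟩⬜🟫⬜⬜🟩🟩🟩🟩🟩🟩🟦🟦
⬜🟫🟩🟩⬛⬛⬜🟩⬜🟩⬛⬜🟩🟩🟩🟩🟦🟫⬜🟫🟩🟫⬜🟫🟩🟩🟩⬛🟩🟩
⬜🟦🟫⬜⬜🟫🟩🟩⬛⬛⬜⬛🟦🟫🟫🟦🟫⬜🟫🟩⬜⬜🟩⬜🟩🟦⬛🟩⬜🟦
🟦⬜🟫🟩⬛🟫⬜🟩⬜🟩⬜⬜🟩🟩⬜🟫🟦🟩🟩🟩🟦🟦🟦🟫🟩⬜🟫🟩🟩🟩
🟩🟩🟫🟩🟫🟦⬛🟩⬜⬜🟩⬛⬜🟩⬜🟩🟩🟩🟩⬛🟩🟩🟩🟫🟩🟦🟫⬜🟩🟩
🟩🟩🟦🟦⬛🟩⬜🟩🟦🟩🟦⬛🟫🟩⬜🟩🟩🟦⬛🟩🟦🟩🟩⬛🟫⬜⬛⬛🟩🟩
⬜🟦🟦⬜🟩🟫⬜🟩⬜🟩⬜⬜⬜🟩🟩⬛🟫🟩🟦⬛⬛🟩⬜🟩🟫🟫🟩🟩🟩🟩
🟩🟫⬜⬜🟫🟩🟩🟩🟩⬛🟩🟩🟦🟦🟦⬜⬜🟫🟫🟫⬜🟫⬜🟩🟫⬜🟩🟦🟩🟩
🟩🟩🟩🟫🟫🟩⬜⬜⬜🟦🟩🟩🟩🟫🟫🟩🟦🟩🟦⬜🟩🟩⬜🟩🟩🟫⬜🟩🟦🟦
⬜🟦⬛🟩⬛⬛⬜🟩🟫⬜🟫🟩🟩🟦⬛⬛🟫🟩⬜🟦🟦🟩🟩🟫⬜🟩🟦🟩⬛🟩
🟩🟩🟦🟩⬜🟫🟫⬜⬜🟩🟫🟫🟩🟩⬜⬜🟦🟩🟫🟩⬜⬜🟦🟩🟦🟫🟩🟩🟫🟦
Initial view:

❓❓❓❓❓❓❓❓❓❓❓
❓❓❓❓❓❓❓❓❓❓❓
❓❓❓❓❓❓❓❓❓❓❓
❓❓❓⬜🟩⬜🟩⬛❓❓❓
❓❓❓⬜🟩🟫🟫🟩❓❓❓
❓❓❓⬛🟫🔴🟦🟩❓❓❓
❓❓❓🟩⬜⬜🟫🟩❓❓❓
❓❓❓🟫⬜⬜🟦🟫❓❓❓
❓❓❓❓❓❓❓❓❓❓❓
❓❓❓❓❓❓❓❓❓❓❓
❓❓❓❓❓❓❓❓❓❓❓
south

❓❓❓❓❓❓❓❓❓❓❓
❓❓❓❓❓❓❓❓❓❓❓
❓❓❓⬜🟩⬜🟩⬛❓❓❓
❓❓❓⬜🟩🟫🟫🟩❓❓❓
❓❓❓⬛🟫🟩🟦🟩❓❓❓
❓❓❓🟩⬜🔴🟫🟩❓❓❓
❓❓❓🟫⬜⬜🟦🟫❓❓❓
❓❓❓⬜🟩🟫🟩🟫❓❓❓
❓❓❓❓❓❓❓❓❓❓❓
❓❓❓❓❓❓❓❓❓❓❓
❓❓❓❓❓❓❓❓❓❓❓

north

❓❓❓❓❓❓❓❓❓❓❓
❓❓❓❓❓❓❓❓❓❓❓
❓❓❓❓❓❓❓❓❓❓❓
❓❓❓⬜🟩⬜🟩⬛❓❓❓
❓❓❓⬜🟩🟫🟫🟩❓❓❓
❓❓❓⬛🟫🔴🟦🟩❓❓❓
❓❓❓🟩⬜⬜🟫🟩❓❓❓
❓❓❓🟫⬜⬜🟦🟫❓❓❓
❓❓❓⬜🟩🟫🟩🟫❓❓❓
❓❓❓❓❓❓❓❓❓❓❓
❓❓❓❓❓❓❓❓❓❓❓

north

❓❓❓❓❓❓❓❓❓❓❓
❓❓❓❓❓❓❓❓❓❓❓
❓❓❓❓❓❓❓❓❓❓❓
❓❓❓🟩⬛🟩🟫⬜❓❓❓
❓❓❓⬜🟩⬜🟩⬛❓❓❓
❓❓❓⬜🟩🔴🟫🟩❓❓❓
❓❓❓⬛🟫🟩🟦🟩❓❓❓
❓❓❓🟩⬜⬜🟫🟩❓❓❓
❓❓❓🟫⬜⬜🟦🟫❓❓❓
❓❓❓⬜🟩🟫🟩🟫❓❓❓
❓❓❓❓❓❓❓❓❓❓❓

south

❓❓❓❓❓❓❓❓❓❓❓
❓❓❓❓❓❓❓❓❓❓❓
❓❓❓🟩⬛🟩🟫⬜❓❓❓
❓❓❓⬜🟩⬜🟩⬛❓❓❓
❓❓❓⬜🟩🟫🟫🟩❓❓❓
❓❓❓⬛🟫🔴🟦🟩❓❓❓
❓❓❓🟩⬜⬜🟫🟩❓❓❓
❓❓❓🟫⬜⬜🟦🟫❓❓❓
❓❓❓⬜🟩🟫🟩🟫❓❓❓
❓❓❓❓❓❓❓❓❓❓❓
❓❓❓❓❓❓❓❓❓❓❓

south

❓❓❓❓❓❓❓❓❓❓❓
❓❓❓🟩⬛🟩🟫⬜❓❓❓
❓❓❓⬜🟩⬜🟩⬛❓❓❓
❓❓❓⬜🟩🟫🟫🟩❓❓❓
❓❓❓⬛🟫🟩🟦🟩❓❓❓
❓❓❓🟩⬜🔴🟫🟩❓❓❓
❓❓❓🟫⬜⬜🟦🟫❓❓❓
❓❓❓⬜🟩🟫🟩🟫❓❓❓
❓❓❓❓❓❓❓❓❓❓❓
❓❓❓❓❓❓❓❓❓❓❓
❓❓❓❓❓❓❓❓❓❓❓

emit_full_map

🟩⬛🟩🟫⬜
⬜🟩⬜🟩⬛
⬜🟩🟫🟫🟩
⬛🟫🟩🟦🟩
🟩⬜🔴🟫🟩
🟫⬜⬜🟦🟫
⬜🟩🟫🟩🟫

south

❓❓❓🟩⬛🟩🟫⬜❓❓❓
❓❓❓⬜🟩⬜🟩⬛❓❓❓
❓❓❓⬜🟩🟫🟫🟩❓❓❓
❓❓❓⬛🟫🟩🟦🟩❓❓❓
❓❓❓🟩⬜⬜🟫🟩❓❓❓
❓❓❓🟫⬜🔴🟦🟫❓❓❓
❓❓❓⬜🟩🟫🟩🟫❓❓❓
❓❓❓🟩🟦⬛⬜⬜❓❓❓
❓❓❓❓❓❓❓❓❓❓❓
❓❓❓❓❓❓❓❓❓❓❓
❓❓❓❓❓❓❓❓❓❓❓

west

❓❓❓❓🟩⬛🟩🟫⬜❓❓
❓❓❓❓⬜🟩⬜🟩⬛❓❓
❓❓❓❓⬜🟩🟫🟫🟩❓❓
❓❓❓⬜⬛🟫🟩🟦🟩❓❓
❓❓❓⬜🟩⬜⬜🟫🟩❓❓
❓❓❓🟫🟫🔴⬜🟦🟫❓❓
❓❓❓⬛⬜🟩🟫🟩🟫❓❓
❓❓❓🟩🟩🟦⬛⬜⬜❓❓
❓❓❓❓❓❓❓❓❓❓❓
❓❓❓❓❓❓❓❓❓❓❓
❓❓❓❓❓❓❓❓❓❓❓

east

❓❓❓🟩⬛🟩🟫⬜❓❓❓
❓❓❓⬜🟩⬜🟩⬛❓❓❓
❓❓❓⬜🟩🟫🟫🟩❓❓❓
❓❓⬜⬛🟫🟩🟦🟩❓❓❓
❓❓⬜🟩⬜⬜🟫🟩❓❓❓
❓❓🟫🟫⬜🔴🟦🟫❓❓❓
❓❓⬛⬜🟩🟫🟩🟫❓❓❓
❓❓🟩🟩🟦⬛⬜⬜❓❓❓
❓❓❓❓❓❓❓❓❓❓❓
❓❓❓❓❓❓❓❓❓❓❓
❓❓❓❓❓❓❓❓❓❓❓

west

❓❓❓❓🟩⬛🟩🟫⬜❓❓
❓❓❓❓⬜🟩⬜🟩⬛❓❓
❓❓❓❓⬜🟩🟫🟫🟩❓❓
❓❓❓⬜⬛🟫🟩🟦🟩❓❓
❓❓❓⬜🟩⬜⬜🟫🟩❓❓
❓❓❓🟫🟫🔴⬜🟦🟫❓❓
❓❓❓⬛⬜🟩🟫🟩🟫❓❓
❓❓❓🟩🟩🟦⬛⬜⬜❓❓
❓❓❓❓❓❓❓❓❓❓❓
❓❓❓❓❓❓❓❓❓❓❓
❓❓❓❓❓❓❓❓❓❓❓

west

❓❓❓❓❓🟩⬛🟩🟫⬜❓
❓❓❓❓❓⬜🟩⬜🟩⬛❓
❓❓❓❓❓⬜🟩🟫🟫🟩❓
❓❓❓🟦⬜⬛🟫🟩🟦🟩❓
❓❓❓🟩⬜🟩⬜⬜🟫🟩❓
❓❓❓🟫🟫🔴⬜⬜🟦🟫❓
❓❓❓🟩⬛⬜🟩🟫🟩🟫❓
❓❓❓🟫🟩🟩🟦⬛⬜⬜❓
❓❓❓❓❓❓❓❓❓❓❓
❓❓❓❓❓❓❓❓❓❓❓
❓❓❓❓❓❓❓❓❓❓❓

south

❓❓❓❓❓⬜🟩⬜🟩⬛❓
❓❓❓❓❓⬜🟩🟫🟫🟩❓
❓❓❓🟦⬜⬛🟫🟩🟦🟩❓
❓❓❓🟩⬜🟩⬜⬜🟫🟩❓
❓❓❓🟫🟫🟫⬜⬜🟦🟫❓
❓❓❓🟩⬛🔴🟩🟫🟩🟫❓
❓❓❓🟫🟩🟩🟦⬛⬜⬜❓
❓❓❓⬜🟩🟩🟦🟩❓❓❓
❓❓❓❓❓❓❓❓❓❓❓
❓❓❓❓❓❓❓❓❓❓❓
❓❓❓❓❓❓❓❓❓❓❓

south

❓❓❓❓❓⬜🟩🟫🟫🟩❓
❓❓❓🟦⬜⬛🟫🟩🟦🟩❓
❓❓❓🟩⬜🟩⬜⬜🟫🟩❓
❓❓❓🟫🟫🟫⬜⬜🟦🟫❓
❓❓❓🟩⬛⬜🟩🟫🟩🟫❓
❓❓❓🟫🟩🔴🟦⬛⬜⬜❓
❓❓❓⬜🟩🟩🟦🟩❓❓❓
❓❓❓⬜🟦⬛🟩🟩❓❓❓
❓❓❓❓❓❓❓❓❓❓❓
❓❓❓❓❓❓❓❓❓❓❓
❓❓❓❓❓❓❓❓❓❓❓

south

❓❓❓🟦⬜⬛🟫🟩🟦🟩❓
❓❓❓🟩⬜🟩⬜⬜🟫🟩❓
❓❓❓🟫🟫🟫⬜⬜🟦🟫❓
❓❓❓🟩⬛⬜🟩🟫🟩🟫❓
❓❓❓🟫🟩🟩🟦⬛⬜⬜❓
❓❓❓⬜🟩🔴🟦🟩❓❓❓
❓❓❓⬜🟦⬛🟩🟩❓❓❓
❓❓❓🟩🟩🟩🟩🟩❓❓❓
❓❓❓❓❓❓❓❓❓❓❓
❓❓❓❓❓❓❓❓❓❓❓
❓❓❓❓❓❓❓❓❓❓❓

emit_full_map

❓❓🟩⬛🟩🟫⬜
❓❓⬜🟩⬜🟩⬛
❓❓⬜🟩🟫🟫🟩
🟦⬜⬛🟫🟩🟦🟩
🟩⬜🟩⬜⬜🟫🟩
🟫🟫🟫⬜⬜🟦🟫
🟩⬛⬜🟩🟫🟩🟫
🟫🟩🟩🟦⬛⬜⬜
⬜🟩🔴🟦🟩❓❓
⬜🟦⬛🟩🟩❓❓
🟩🟩🟩🟩🟩❓❓

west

❓❓❓❓🟦⬜⬛🟫🟩🟦🟩
❓❓❓❓🟩⬜🟩⬜⬜🟫🟩
❓❓❓❓🟫🟫🟫⬜⬜🟦🟫
❓❓❓🟩🟩⬛⬜🟩🟫🟩🟫
❓❓❓🟦🟫🟩🟩🟦⬛⬜⬜
❓❓❓⬜⬜🔴🟩🟦🟩❓❓
❓❓❓🟩⬜🟦⬛🟩🟩❓❓
❓❓❓🟫🟩🟩🟩🟩🟩❓❓
❓❓❓❓❓❓❓❓❓❓❓
❓❓❓❓❓❓❓❓❓❓❓
❓❓❓❓❓❓❓❓❓❓❓

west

❓❓❓❓❓🟦⬜⬛🟫🟩🟦
❓❓❓❓❓🟩⬜🟩⬜⬜🟫
❓❓❓❓❓🟫🟫🟫⬜⬜🟦
❓❓❓🟦🟩🟩⬛⬜🟩🟫🟩
❓❓❓🟦🟦🟫🟩🟩🟦⬛⬜
❓❓❓🟫⬜🔴🟩🟩🟦🟩❓
❓❓❓🟩🟩⬜🟦⬛🟩🟩❓
❓❓❓🟩🟫🟩🟩🟩🟩🟩❓
❓❓❓❓❓❓❓❓❓❓❓
❓❓❓❓❓❓❓❓❓❓❓
❓❓❓❓❓❓❓❓❓❓❓

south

❓❓❓❓❓🟩⬜🟩⬜⬜🟫
❓❓❓❓❓🟫🟫🟫⬜⬜🟦
❓❓❓🟦🟩🟩⬛⬜🟩🟫🟩
❓❓❓🟦🟦🟫🟩🟩🟦⬛⬜
❓❓❓🟫⬜⬜🟩🟩🟦🟩❓
❓❓❓🟩🟩🔴🟦⬛🟩🟩❓
❓❓❓🟩🟫🟩🟩🟩🟩🟩❓
❓❓❓🟫⬛⬜🟩⬜❓❓❓
❓❓❓❓❓❓❓❓❓❓❓
❓❓❓❓❓❓❓❓❓❓❓
❓❓❓❓❓❓❓❓❓❓❓

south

❓❓❓❓❓🟫🟫🟫⬜⬜🟦
❓❓❓🟦🟩🟩⬛⬜🟩🟫🟩
❓❓❓🟦🟦🟫🟩🟩🟦⬛⬜
❓❓❓🟫⬜⬜🟩🟩🟦🟩❓
❓❓❓🟩🟩⬜🟦⬛🟩🟩❓
❓❓❓🟩🟫🔴🟩🟩🟩🟩❓
❓❓❓🟫⬛⬜🟩⬜❓❓❓
❓❓❓🟩⬜🟩⬛⬜❓❓❓
❓❓❓❓❓❓❓❓❓❓❓
❓❓❓❓❓❓❓❓❓❓❓
❓❓❓❓❓❓❓❓❓❓❓

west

❓❓❓❓❓❓🟫🟫🟫⬜⬜
❓❓❓❓🟦🟩🟩⬛⬜🟩🟫
❓❓❓❓🟦🟦🟫🟩🟩🟦⬛
❓❓❓🟩🟫⬜⬜🟩🟩🟦🟩
❓❓❓⬜🟩🟩⬜🟦⬛🟩🟩
❓❓❓🟫🟩🔴🟩🟩🟩🟩🟩
❓❓❓🟩🟫⬛⬜🟩⬜❓❓
❓❓❓⬜🟩⬜🟩⬛⬜❓❓
❓❓❓❓❓❓❓❓❓❓❓
❓❓❓❓❓❓❓❓❓❓❓
❓❓❓❓❓❓❓❓❓❓❓

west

❓❓❓❓❓❓❓🟫🟫🟫⬜
❓❓❓❓❓🟦🟩🟩⬛⬜🟩
❓❓❓❓❓🟦🟦🟫🟩🟩🟦
❓❓❓🟩🟩🟫⬜⬜🟩🟩🟦
❓❓❓🟦⬜🟩🟩⬜🟦⬛🟩
❓❓❓⬜🟫🔴🟫🟩🟩🟩🟩
❓❓❓⬛🟩🟫⬛⬜🟩⬜❓
❓❓❓⬛⬜🟩⬜🟩⬛⬜❓
❓❓❓❓❓❓❓❓❓❓❓
❓❓❓❓❓❓❓❓❓❓❓
❓❓❓❓❓❓❓❓❓❓❓

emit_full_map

❓❓❓❓❓❓🟩⬛🟩🟫⬜
❓❓❓❓❓❓⬜🟩⬜🟩⬛
❓❓❓❓❓❓⬜🟩🟫🟫🟩
❓❓❓❓🟦⬜⬛🟫🟩🟦🟩
❓❓❓❓🟩⬜🟩⬜⬜🟫🟩
❓❓❓❓🟫🟫🟫⬜⬜🟦🟫
❓❓🟦🟩🟩⬛⬜🟩🟫🟩🟫
❓❓🟦🟦🟫🟩🟩🟦⬛⬜⬜
🟩🟩🟫⬜⬜🟩🟩🟦🟩❓❓
🟦⬜🟩🟩⬜🟦⬛🟩🟩❓❓
⬜🟫🔴🟫🟩🟩🟩🟩🟩❓❓
⬛🟩🟫⬛⬜🟩⬜❓❓❓❓
⬛⬜🟩⬜🟩⬛⬜❓❓❓❓


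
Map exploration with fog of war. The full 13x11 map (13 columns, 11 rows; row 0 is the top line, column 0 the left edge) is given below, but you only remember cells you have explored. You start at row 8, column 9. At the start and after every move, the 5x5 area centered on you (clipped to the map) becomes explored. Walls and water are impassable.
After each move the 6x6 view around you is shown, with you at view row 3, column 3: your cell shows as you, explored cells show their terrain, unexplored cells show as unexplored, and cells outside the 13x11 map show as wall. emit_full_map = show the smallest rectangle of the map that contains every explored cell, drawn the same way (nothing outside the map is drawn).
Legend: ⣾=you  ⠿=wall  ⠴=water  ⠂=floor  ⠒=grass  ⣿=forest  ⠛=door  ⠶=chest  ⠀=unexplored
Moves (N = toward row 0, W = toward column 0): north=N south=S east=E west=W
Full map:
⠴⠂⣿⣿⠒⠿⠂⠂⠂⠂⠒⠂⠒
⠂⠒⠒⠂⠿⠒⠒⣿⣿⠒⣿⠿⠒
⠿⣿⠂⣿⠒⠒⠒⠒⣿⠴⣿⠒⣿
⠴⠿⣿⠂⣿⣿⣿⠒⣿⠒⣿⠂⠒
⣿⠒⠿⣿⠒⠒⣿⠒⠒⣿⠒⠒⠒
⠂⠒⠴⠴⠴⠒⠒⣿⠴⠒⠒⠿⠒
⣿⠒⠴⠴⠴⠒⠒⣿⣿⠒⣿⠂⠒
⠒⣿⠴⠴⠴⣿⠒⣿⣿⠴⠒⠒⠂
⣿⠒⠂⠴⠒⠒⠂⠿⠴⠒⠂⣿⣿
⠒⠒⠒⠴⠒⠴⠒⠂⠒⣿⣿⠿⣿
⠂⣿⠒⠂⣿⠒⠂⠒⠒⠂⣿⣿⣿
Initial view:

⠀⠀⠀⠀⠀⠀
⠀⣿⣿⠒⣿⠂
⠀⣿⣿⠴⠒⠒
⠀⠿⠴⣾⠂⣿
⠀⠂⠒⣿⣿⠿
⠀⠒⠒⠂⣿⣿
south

⠀⣿⣿⠒⣿⠂
⠀⣿⣿⠴⠒⠒
⠀⠿⠴⠒⠂⣿
⠀⠂⠒⣾⣿⠿
⠀⠒⠒⠂⣿⣿
⠿⠿⠿⠿⠿⠿

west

⠀⠀⣿⣿⠒⣿
⠀⠒⣿⣿⠴⠒
⠀⠂⠿⠴⠒⠂
⠀⠒⠂⣾⣿⣿
⠀⠂⠒⠒⠂⣿
⠿⠿⠿⠿⠿⠿

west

⠀⠀⠀⣿⣿⠒
⠀⣿⠒⣿⣿⠴
⠀⠒⠂⠿⠴⠒
⠀⠴⠒⣾⠒⣿
⠀⠒⠂⠒⠒⠂
⠿⠿⠿⠿⠿⠿

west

⠀⠀⠀⠀⣿⣿
⠀⠴⣿⠒⣿⣿
⠀⠒⠒⠂⠿⠴
⠀⠒⠴⣾⠂⠒
⠀⣿⠒⠂⠒⠒
⠿⠿⠿⠿⠿⠿

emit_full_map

⠀⠀⠀⣿⣿⠒⣿⠂
⠴⣿⠒⣿⣿⠴⠒⠒
⠒⠒⠂⠿⠴⠒⠂⣿
⠒⠴⣾⠂⠒⣿⣿⠿
⣿⠒⠂⠒⠒⠂⣿⣿

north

⠀⠀⠀⠀⠀⠀
⠀⠴⠒⠒⣿⣿
⠀⠴⣿⠒⣿⣿
⠀⠒⠒⣾⠿⠴
⠀⠒⠴⠒⠂⠒
⠀⣿⠒⠂⠒⠒

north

⠀⠀⠀⠀⠀⠀
⠀⠴⠒⠒⣿⠴
⠀⠴⠒⠒⣿⣿
⠀⠴⣿⣾⣿⣿
⠀⠒⠒⠂⠿⠴
⠀⠒⠴⠒⠂⠒

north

⠀⠀⠀⠀⠀⠀
⠀⠒⠒⣿⠒⠒
⠀⠴⠒⠒⣿⠴
⠀⠴⠒⣾⣿⣿
⠀⠴⣿⠒⣿⣿
⠀⠒⠒⠂⠿⠴

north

⠀⠀⠀⠀⠀⠀
⠀⣿⣿⣿⠒⣿
⠀⠒⠒⣿⠒⠒
⠀⠴⠒⣾⣿⠴
⠀⠴⠒⠒⣿⣿
⠀⠴⣿⠒⣿⣿

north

⠀⠀⠀⠀⠀⠀
⠀⠒⠒⠒⠒⣿
⠀⣿⣿⣿⠒⣿
⠀⠒⠒⣾⠒⠒
⠀⠴⠒⠒⣿⠴
⠀⠴⠒⠒⣿⣿

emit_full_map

⠒⠒⠒⠒⣿⠀⠀⠀
⣿⣿⣿⠒⣿⠀⠀⠀
⠒⠒⣾⠒⠒⠀⠀⠀
⠴⠒⠒⣿⠴⠀⠀⠀
⠴⠒⠒⣿⣿⠒⣿⠂
⠴⣿⠒⣿⣿⠴⠒⠒
⠒⠒⠂⠿⠴⠒⠂⣿
⠒⠴⠒⠂⠒⣿⣿⠿
⣿⠒⠂⠒⠒⠂⣿⣿

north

⠀⠀⠀⠀⠀⠀
⠀⠿⠒⠒⣿⣿
⠀⠒⠒⠒⠒⣿
⠀⣿⣿⣾⠒⣿
⠀⠒⠒⣿⠒⠒
⠀⠴⠒⠒⣿⠴

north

⠿⠿⠿⠿⠿⠿
⠀⠒⠿⠂⠂⠂
⠀⠿⠒⠒⣿⣿
⠀⠒⠒⣾⠒⣿
⠀⣿⣿⣿⠒⣿
⠀⠒⠒⣿⠒⠒

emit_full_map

⠒⠿⠂⠂⠂⠀⠀⠀
⠿⠒⠒⣿⣿⠀⠀⠀
⠒⠒⣾⠒⣿⠀⠀⠀
⣿⣿⣿⠒⣿⠀⠀⠀
⠒⠒⣿⠒⠒⠀⠀⠀
⠴⠒⠒⣿⠴⠀⠀⠀
⠴⠒⠒⣿⣿⠒⣿⠂
⠴⣿⠒⣿⣿⠴⠒⠒
⠒⠒⠂⠿⠴⠒⠂⣿
⠒⠴⠒⠂⠒⣿⣿⠿
⣿⠒⠂⠒⠒⠂⣿⣿


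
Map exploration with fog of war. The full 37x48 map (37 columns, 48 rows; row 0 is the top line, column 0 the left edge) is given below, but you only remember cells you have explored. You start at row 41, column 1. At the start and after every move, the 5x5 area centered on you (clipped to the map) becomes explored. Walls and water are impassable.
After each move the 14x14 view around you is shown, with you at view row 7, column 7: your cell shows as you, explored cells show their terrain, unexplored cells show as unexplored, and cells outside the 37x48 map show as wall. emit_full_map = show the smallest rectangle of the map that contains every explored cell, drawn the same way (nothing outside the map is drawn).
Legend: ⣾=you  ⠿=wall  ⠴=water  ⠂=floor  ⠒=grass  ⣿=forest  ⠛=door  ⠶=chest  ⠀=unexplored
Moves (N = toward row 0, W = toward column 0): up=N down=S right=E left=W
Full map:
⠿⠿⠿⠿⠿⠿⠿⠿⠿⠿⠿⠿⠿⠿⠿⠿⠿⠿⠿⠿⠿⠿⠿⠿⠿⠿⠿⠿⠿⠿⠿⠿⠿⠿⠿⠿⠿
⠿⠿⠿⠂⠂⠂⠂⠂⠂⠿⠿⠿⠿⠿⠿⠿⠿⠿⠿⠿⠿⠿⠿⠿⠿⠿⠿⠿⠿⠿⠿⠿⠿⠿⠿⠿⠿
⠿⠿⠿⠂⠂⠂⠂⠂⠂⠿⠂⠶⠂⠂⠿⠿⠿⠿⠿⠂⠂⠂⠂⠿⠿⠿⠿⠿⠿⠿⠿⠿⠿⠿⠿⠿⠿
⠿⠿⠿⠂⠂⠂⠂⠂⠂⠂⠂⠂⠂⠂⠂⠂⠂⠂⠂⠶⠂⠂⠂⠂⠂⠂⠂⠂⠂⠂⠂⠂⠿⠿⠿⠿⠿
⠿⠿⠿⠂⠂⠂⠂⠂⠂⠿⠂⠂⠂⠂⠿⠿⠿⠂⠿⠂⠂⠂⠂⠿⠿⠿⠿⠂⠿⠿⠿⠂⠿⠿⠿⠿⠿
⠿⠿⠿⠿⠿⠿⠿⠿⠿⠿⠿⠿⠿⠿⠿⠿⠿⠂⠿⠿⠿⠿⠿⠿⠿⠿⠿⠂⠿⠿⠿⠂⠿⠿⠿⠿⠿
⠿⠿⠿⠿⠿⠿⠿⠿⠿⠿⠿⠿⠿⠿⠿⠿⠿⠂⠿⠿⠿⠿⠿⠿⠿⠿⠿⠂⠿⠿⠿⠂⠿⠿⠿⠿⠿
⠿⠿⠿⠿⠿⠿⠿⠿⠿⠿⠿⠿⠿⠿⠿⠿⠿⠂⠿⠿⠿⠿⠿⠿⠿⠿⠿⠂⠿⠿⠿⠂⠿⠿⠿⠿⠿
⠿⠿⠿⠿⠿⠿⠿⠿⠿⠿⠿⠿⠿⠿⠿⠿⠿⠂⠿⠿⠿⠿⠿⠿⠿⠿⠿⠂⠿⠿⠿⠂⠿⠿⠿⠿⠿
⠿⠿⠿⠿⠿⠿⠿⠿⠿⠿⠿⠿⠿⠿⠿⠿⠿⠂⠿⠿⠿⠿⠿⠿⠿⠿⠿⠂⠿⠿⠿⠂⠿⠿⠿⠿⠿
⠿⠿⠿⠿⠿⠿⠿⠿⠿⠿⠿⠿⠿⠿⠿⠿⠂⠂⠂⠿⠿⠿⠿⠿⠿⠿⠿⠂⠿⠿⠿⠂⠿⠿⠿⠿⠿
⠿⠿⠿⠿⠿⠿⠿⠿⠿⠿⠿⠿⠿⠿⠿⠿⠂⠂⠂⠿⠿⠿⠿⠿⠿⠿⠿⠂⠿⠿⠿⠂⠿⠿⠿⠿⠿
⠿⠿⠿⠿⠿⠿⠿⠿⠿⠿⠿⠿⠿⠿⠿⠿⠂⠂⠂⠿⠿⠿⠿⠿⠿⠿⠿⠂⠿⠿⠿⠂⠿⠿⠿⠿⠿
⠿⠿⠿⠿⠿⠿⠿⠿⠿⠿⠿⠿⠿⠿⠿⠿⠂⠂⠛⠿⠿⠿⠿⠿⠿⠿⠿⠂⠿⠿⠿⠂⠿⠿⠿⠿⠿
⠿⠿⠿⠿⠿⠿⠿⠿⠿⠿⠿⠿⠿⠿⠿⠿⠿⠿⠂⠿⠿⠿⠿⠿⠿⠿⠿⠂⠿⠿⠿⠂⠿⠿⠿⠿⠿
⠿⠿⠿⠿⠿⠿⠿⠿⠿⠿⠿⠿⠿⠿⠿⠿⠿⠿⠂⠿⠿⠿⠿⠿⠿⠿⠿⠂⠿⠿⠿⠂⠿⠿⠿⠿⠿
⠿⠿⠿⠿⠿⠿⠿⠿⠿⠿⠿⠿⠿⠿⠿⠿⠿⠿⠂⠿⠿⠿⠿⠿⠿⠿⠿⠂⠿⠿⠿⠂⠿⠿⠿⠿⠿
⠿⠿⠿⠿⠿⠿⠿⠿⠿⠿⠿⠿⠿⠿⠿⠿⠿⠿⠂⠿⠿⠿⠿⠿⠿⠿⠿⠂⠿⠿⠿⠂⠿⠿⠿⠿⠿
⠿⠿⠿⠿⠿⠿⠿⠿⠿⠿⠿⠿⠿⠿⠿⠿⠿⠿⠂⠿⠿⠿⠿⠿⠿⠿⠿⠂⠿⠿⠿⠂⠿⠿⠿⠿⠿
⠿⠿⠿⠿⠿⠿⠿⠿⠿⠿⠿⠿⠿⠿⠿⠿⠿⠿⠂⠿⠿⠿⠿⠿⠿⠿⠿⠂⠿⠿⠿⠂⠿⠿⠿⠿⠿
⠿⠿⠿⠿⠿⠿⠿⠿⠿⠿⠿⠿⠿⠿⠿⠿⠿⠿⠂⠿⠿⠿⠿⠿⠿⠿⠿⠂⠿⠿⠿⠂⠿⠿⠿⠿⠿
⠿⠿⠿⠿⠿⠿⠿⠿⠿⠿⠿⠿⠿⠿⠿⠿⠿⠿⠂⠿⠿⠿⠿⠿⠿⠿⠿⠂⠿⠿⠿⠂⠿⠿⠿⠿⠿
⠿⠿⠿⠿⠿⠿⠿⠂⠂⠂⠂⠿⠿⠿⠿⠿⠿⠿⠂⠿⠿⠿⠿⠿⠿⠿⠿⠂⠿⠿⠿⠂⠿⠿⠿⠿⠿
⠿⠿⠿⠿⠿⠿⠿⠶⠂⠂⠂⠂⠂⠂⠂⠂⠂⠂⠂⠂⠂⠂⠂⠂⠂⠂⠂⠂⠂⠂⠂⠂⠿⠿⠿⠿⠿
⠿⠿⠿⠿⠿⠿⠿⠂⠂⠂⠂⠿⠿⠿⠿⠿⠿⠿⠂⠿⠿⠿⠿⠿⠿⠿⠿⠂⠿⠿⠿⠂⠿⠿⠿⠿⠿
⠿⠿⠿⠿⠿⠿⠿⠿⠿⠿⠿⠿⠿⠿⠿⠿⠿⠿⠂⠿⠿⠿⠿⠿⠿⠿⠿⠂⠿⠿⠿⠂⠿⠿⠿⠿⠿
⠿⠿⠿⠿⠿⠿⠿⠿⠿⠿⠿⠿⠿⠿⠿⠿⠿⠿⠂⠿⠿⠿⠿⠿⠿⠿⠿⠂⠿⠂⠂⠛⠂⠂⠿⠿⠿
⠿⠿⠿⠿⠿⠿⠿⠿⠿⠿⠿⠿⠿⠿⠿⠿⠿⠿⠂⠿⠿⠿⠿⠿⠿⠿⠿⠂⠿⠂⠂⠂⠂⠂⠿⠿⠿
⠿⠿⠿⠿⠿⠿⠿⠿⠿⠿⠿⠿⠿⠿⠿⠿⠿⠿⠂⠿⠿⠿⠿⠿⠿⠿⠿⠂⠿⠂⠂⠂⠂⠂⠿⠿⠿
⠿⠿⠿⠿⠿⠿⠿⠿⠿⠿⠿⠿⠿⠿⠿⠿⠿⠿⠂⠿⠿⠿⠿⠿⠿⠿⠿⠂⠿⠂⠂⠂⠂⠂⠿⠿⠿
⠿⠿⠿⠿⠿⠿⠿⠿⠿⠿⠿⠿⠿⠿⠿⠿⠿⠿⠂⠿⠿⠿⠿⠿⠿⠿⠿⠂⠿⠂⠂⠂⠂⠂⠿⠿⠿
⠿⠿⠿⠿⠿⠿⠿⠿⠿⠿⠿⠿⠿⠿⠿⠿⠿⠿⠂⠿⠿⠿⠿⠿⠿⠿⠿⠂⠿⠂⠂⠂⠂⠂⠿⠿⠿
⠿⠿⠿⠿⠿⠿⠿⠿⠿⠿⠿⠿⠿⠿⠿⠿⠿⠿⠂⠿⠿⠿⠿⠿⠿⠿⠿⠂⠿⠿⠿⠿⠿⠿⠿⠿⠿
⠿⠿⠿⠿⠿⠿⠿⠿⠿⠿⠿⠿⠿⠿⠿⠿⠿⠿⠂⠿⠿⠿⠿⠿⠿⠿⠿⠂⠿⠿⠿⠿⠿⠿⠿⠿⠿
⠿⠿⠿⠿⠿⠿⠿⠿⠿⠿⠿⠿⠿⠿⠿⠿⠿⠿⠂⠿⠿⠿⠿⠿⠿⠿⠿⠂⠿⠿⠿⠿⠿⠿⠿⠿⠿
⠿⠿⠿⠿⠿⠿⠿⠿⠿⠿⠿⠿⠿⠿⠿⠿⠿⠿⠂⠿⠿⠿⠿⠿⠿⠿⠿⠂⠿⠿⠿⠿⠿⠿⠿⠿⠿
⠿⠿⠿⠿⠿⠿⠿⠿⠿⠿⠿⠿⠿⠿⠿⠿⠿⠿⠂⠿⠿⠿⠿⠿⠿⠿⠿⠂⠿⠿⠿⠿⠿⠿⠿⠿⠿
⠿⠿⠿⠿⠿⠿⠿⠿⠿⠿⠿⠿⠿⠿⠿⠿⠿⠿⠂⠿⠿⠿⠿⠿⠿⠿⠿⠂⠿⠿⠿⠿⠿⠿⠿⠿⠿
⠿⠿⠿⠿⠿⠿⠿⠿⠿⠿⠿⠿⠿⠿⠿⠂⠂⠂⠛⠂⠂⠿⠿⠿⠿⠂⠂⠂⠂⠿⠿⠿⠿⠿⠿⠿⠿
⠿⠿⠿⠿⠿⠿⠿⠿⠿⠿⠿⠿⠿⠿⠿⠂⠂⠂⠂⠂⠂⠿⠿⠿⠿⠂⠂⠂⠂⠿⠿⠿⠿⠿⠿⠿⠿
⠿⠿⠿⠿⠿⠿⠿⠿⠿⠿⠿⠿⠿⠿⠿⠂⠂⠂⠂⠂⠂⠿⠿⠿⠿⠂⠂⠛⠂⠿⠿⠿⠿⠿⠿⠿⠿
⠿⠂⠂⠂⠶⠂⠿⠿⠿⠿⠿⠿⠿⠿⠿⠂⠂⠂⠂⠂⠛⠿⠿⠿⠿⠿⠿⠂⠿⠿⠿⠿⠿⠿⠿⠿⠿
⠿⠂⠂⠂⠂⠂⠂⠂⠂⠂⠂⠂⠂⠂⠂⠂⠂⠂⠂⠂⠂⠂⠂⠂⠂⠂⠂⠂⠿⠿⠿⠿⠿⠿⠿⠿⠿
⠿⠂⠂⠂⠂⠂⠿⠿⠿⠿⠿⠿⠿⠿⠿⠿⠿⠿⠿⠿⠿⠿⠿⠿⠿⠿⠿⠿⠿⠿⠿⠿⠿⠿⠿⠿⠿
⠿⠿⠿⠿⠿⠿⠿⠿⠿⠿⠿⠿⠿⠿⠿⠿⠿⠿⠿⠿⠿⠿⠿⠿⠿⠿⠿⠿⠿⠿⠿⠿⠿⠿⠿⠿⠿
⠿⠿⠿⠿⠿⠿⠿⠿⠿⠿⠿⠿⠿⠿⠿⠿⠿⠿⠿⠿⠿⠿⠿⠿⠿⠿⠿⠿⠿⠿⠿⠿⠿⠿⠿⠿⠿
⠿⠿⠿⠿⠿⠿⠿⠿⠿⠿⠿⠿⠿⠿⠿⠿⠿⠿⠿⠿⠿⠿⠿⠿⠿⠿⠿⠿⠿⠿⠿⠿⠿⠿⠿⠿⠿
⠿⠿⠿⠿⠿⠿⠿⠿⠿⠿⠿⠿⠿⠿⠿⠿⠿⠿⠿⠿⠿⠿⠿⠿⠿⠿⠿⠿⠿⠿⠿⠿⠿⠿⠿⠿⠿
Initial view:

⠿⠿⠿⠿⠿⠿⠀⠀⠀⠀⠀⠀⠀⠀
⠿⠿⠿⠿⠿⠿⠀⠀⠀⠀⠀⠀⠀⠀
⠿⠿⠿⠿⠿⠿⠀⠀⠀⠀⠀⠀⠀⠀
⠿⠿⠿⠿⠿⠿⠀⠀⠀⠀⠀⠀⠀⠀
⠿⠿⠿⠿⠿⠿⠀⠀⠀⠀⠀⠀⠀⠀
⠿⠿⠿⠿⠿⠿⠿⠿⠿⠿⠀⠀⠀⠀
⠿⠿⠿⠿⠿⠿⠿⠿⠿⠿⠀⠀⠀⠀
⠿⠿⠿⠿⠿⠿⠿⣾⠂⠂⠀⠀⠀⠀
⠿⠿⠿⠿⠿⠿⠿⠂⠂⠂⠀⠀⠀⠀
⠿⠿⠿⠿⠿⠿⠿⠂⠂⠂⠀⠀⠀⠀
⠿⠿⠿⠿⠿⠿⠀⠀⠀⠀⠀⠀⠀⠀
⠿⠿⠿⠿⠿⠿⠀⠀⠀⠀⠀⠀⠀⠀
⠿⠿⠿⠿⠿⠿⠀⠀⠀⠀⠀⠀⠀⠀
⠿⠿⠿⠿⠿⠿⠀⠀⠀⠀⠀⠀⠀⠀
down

⠿⠿⠿⠿⠿⠿⠀⠀⠀⠀⠀⠀⠀⠀
⠿⠿⠿⠿⠿⠿⠀⠀⠀⠀⠀⠀⠀⠀
⠿⠿⠿⠿⠿⠿⠀⠀⠀⠀⠀⠀⠀⠀
⠿⠿⠿⠿⠿⠿⠀⠀⠀⠀⠀⠀⠀⠀
⠿⠿⠿⠿⠿⠿⠿⠿⠿⠿⠀⠀⠀⠀
⠿⠿⠿⠿⠿⠿⠿⠿⠿⠿⠀⠀⠀⠀
⠿⠿⠿⠿⠿⠿⠿⠂⠂⠂⠀⠀⠀⠀
⠿⠿⠿⠿⠿⠿⠿⣾⠂⠂⠀⠀⠀⠀
⠿⠿⠿⠿⠿⠿⠿⠂⠂⠂⠀⠀⠀⠀
⠿⠿⠿⠿⠿⠿⠿⠿⠿⠿⠀⠀⠀⠀
⠿⠿⠿⠿⠿⠿⠀⠀⠀⠀⠀⠀⠀⠀
⠿⠿⠿⠿⠿⠿⠀⠀⠀⠀⠀⠀⠀⠀
⠿⠿⠿⠿⠿⠿⠀⠀⠀⠀⠀⠀⠀⠀
⠿⠿⠿⠿⠿⠿⠿⠿⠿⠿⠿⠿⠿⠿

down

⠿⠿⠿⠿⠿⠿⠀⠀⠀⠀⠀⠀⠀⠀
⠿⠿⠿⠿⠿⠿⠀⠀⠀⠀⠀⠀⠀⠀
⠿⠿⠿⠿⠿⠿⠀⠀⠀⠀⠀⠀⠀⠀
⠿⠿⠿⠿⠿⠿⠿⠿⠿⠿⠀⠀⠀⠀
⠿⠿⠿⠿⠿⠿⠿⠿⠿⠿⠀⠀⠀⠀
⠿⠿⠿⠿⠿⠿⠿⠂⠂⠂⠀⠀⠀⠀
⠿⠿⠿⠿⠿⠿⠿⠂⠂⠂⠀⠀⠀⠀
⠿⠿⠿⠿⠿⠿⠿⣾⠂⠂⠀⠀⠀⠀
⠿⠿⠿⠿⠿⠿⠿⠿⠿⠿⠀⠀⠀⠀
⠿⠿⠿⠿⠿⠿⠿⠿⠿⠿⠀⠀⠀⠀
⠿⠿⠿⠿⠿⠿⠀⠀⠀⠀⠀⠀⠀⠀
⠿⠿⠿⠿⠿⠿⠀⠀⠀⠀⠀⠀⠀⠀
⠿⠿⠿⠿⠿⠿⠿⠿⠿⠿⠿⠿⠿⠿
⠿⠿⠿⠿⠿⠿⠿⠿⠿⠿⠿⠿⠿⠿

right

⠿⠿⠿⠿⠿⠀⠀⠀⠀⠀⠀⠀⠀⠀
⠿⠿⠿⠿⠿⠀⠀⠀⠀⠀⠀⠀⠀⠀
⠿⠿⠿⠿⠿⠀⠀⠀⠀⠀⠀⠀⠀⠀
⠿⠿⠿⠿⠿⠿⠿⠿⠿⠀⠀⠀⠀⠀
⠿⠿⠿⠿⠿⠿⠿⠿⠿⠀⠀⠀⠀⠀
⠿⠿⠿⠿⠿⠿⠂⠂⠂⠶⠀⠀⠀⠀
⠿⠿⠿⠿⠿⠿⠂⠂⠂⠂⠀⠀⠀⠀
⠿⠿⠿⠿⠿⠿⠂⣾⠂⠂⠀⠀⠀⠀
⠿⠿⠿⠿⠿⠿⠿⠿⠿⠿⠀⠀⠀⠀
⠿⠿⠿⠿⠿⠿⠿⠿⠿⠿⠀⠀⠀⠀
⠿⠿⠿⠿⠿⠀⠀⠀⠀⠀⠀⠀⠀⠀
⠿⠿⠿⠿⠿⠀⠀⠀⠀⠀⠀⠀⠀⠀
⠿⠿⠿⠿⠿⠿⠿⠿⠿⠿⠿⠿⠿⠿
⠿⠿⠿⠿⠿⠿⠿⠿⠿⠿⠿⠿⠿⠿

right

⠿⠿⠿⠿⠀⠀⠀⠀⠀⠀⠀⠀⠀⠀
⠿⠿⠿⠿⠀⠀⠀⠀⠀⠀⠀⠀⠀⠀
⠿⠿⠿⠿⠀⠀⠀⠀⠀⠀⠀⠀⠀⠀
⠿⠿⠿⠿⠿⠿⠿⠿⠀⠀⠀⠀⠀⠀
⠿⠿⠿⠿⠿⠿⠿⠿⠀⠀⠀⠀⠀⠀
⠿⠿⠿⠿⠿⠂⠂⠂⠶⠂⠀⠀⠀⠀
⠿⠿⠿⠿⠿⠂⠂⠂⠂⠂⠀⠀⠀⠀
⠿⠿⠿⠿⠿⠂⠂⣾⠂⠂⠀⠀⠀⠀
⠿⠿⠿⠿⠿⠿⠿⠿⠿⠿⠀⠀⠀⠀
⠿⠿⠿⠿⠿⠿⠿⠿⠿⠿⠀⠀⠀⠀
⠿⠿⠿⠿⠀⠀⠀⠀⠀⠀⠀⠀⠀⠀
⠿⠿⠿⠿⠀⠀⠀⠀⠀⠀⠀⠀⠀⠀
⠿⠿⠿⠿⠿⠿⠿⠿⠿⠿⠿⠿⠿⠿
⠿⠿⠿⠿⠿⠿⠿⠿⠿⠿⠿⠿⠿⠿

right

⠿⠿⠿⠀⠀⠀⠀⠀⠀⠀⠀⠀⠀⠀
⠿⠿⠿⠀⠀⠀⠀⠀⠀⠀⠀⠀⠀⠀
⠿⠿⠿⠀⠀⠀⠀⠀⠀⠀⠀⠀⠀⠀
⠿⠿⠿⠿⠿⠿⠿⠀⠀⠀⠀⠀⠀⠀
⠿⠿⠿⠿⠿⠿⠿⠀⠀⠀⠀⠀⠀⠀
⠿⠿⠿⠿⠂⠂⠂⠶⠂⠿⠀⠀⠀⠀
⠿⠿⠿⠿⠂⠂⠂⠂⠂⠂⠀⠀⠀⠀
⠿⠿⠿⠿⠂⠂⠂⣾⠂⠿⠀⠀⠀⠀
⠿⠿⠿⠿⠿⠿⠿⠿⠿⠿⠀⠀⠀⠀
⠿⠿⠿⠿⠿⠿⠿⠿⠿⠿⠀⠀⠀⠀
⠿⠿⠿⠀⠀⠀⠀⠀⠀⠀⠀⠀⠀⠀
⠿⠿⠿⠀⠀⠀⠀⠀⠀⠀⠀⠀⠀⠀
⠿⠿⠿⠿⠿⠿⠿⠿⠿⠿⠿⠿⠿⠿
⠿⠿⠿⠿⠿⠿⠿⠿⠿⠿⠿⠿⠿⠿

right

⠿⠿⠀⠀⠀⠀⠀⠀⠀⠀⠀⠀⠀⠀
⠿⠿⠀⠀⠀⠀⠀⠀⠀⠀⠀⠀⠀⠀
⠿⠿⠀⠀⠀⠀⠀⠀⠀⠀⠀⠀⠀⠀
⠿⠿⠿⠿⠿⠿⠀⠀⠀⠀⠀⠀⠀⠀
⠿⠿⠿⠿⠿⠿⠀⠀⠀⠀⠀⠀⠀⠀
⠿⠿⠿⠂⠂⠂⠶⠂⠿⠿⠀⠀⠀⠀
⠿⠿⠿⠂⠂⠂⠂⠂⠂⠂⠀⠀⠀⠀
⠿⠿⠿⠂⠂⠂⠂⣾⠿⠿⠀⠀⠀⠀
⠿⠿⠿⠿⠿⠿⠿⠿⠿⠿⠀⠀⠀⠀
⠿⠿⠿⠿⠿⠿⠿⠿⠿⠿⠀⠀⠀⠀
⠿⠿⠀⠀⠀⠀⠀⠀⠀⠀⠀⠀⠀⠀
⠿⠿⠀⠀⠀⠀⠀⠀⠀⠀⠀⠀⠀⠀
⠿⠿⠿⠿⠿⠿⠿⠿⠿⠿⠿⠿⠿⠿
⠿⠿⠿⠿⠿⠿⠿⠿⠿⠿⠿⠿⠿⠿

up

⠿⠿⠀⠀⠀⠀⠀⠀⠀⠀⠀⠀⠀⠀
⠿⠿⠀⠀⠀⠀⠀⠀⠀⠀⠀⠀⠀⠀
⠿⠿⠀⠀⠀⠀⠀⠀⠀⠀⠀⠀⠀⠀
⠿⠿⠀⠀⠀⠀⠀⠀⠀⠀⠀⠀⠀⠀
⠿⠿⠿⠿⠿⠿⠀⠀⠀⠀⠀⠀⠀⠀
⠿⠿⠿⠿⠿⠿⠿⠿⠿⠿⠀⠀⠀⠀
⠿⠿⠿⠂⠂⠂⠶⠂⠿⠿⠀⠀⠀⠀
⠿⠿⠿⠂⠂⠂⠂⣾⠂⠂⠀⠀⠀⠀
⠿⠿⠿⠂⠂⠂⠂⠂⠿⠿⠀⠀⠀⠀
⠿⠿⠿⠿⠿⠿⠿⠿⠿⠿⠀⠀⠀⠀
⠿⠿⠿⠿⠿⠿⠿⠿⠿⠿⠀⠀⠀⠀
⠿⠿⠀⠀⠀⠀⠀⠀⠀⠀⠀⠀⠀⠀
⠿⠿⠀⠀⠀⠀⠀⠀⠀⠀⠀⠀⠀⠀
⠿⠿⠿⠿⠿⠿⠿⠿⠿⠿⠿⠿⠿⠿

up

⠿⠿⠀⠀⠀⠀⠀⠀⠀⠀⠀⠀⠀⠀
⠿⠿⠀⠀⠀⠀⠀⠀⠀⠀⠀⠀⠀⠀
⠿⠿⠀⠀⠀⠀⠀⠀⠀⠀⠀⠀⠀⠀
⠿⠿⠀⠀⠀⠀⠀⠀⠀⠀⠀⠀⠀⠀
⠿⠿⠀⠀⠀⠀⠀⠀⠀⠀⠀⠀⠀⠀
⠿⠿⠿⠿⠿⠿⠿⠿⠿⠿⠀⠀⠀⠀
⠿⠿⠿⠿⠿⠿⠿⠿⠿⠿⠀⠀⠀⠀
⠿⠿⠿⠂⠂⠂⠶⣾⠿⠿⠀⠀⠀⠀
⠿⠿⠿⠂⠂⠂⠂⠂⠂⠂⠀⠀⠀⠀
⠿⠿⠿⠂⠂⠂⠂⠂⠿⠿⠀⠀⠀⠀
⠿⠿⠿⠿⠿⠿⠿⠿⠿⠿⠀⠀⠀⠀
⠿⠿⠿⠿⠿⠿⠿⠿⠿⠿⠀⠀⠀⠀
⠿⠿⠀⠀⠀⠀⠀⠀⠀⠀⠀⠀⠀⠀
⠿⠿⠀⠀⠀⠀⠀⠀⠀⠀⠀⠀⠀⠀

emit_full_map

⠿⠿⠿⠿⠿⠿⠿⠿
⠿⠿⠿⠿⠿⠿⠿⠿
⠿⠂⠂⠂⠶⣾⠿⠿
⠿⠂⠂⠂⠂⠂⠂⠂
⠿⠂⠂⠂⠂⠂⠿⠿
⠿⠿⠿⠿⠿⠿⠿⠿
⠿⠿⠿⠿⠿⠿⠿⠿

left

⠿⠿⠿⠀⠀⠀⠀⠀⠀⠀⠀⠀⠀⠀
⠿⠿⠿⠀⠀⠀⠀⠀⠀⠀⠀⠀⠀⠀
⠿⠿⠿⠀⠀⠀⠀⠀⠀⠀⠀⠀⠀⠀
⠿⠿⠿⠀⠀⠀⠀⠀⠀⠀⠀⠀⠀⠀
⠿⠿⠿⠀⠀⠀⠀⠀⠀⠀⠀⠀⠀⠀
⠿⠿⠿⠿⠿⠿⠿⠿⠿⠿⠿⠀⠀⠀
⠿⠿⠿⠿⠿⠿⠿⠿⠿⠿⠿⠀⠀⠀
⠿⠿⠿⠿⠂⠂⠂⣾⠂⠿⠿⠀⠀⠀
⠿⠿⠿⠿⠂⠂⠂⠂⠂⠂⠂⠀⠀⠀
⠿⠿⠿⠿⠂⠂⠂⠂⠂⠿⠿⠀⠀⠀
⠿⠿⠿⠿⠿⠿⠿⠿⠿⠿⠿⠀⠀⠀
⠿⠿⠿⠿⠿⠿⠿⠿⠿⠿⠿⠀⠀⠀
⠿⠿⠿⠀⠀⠀⠀⠀⠀⠀⠀⠀⠀⠀
⠿⠿⠿⠀⠀⠀⠀⠀⠀⠀⠀⠀⠀⠀

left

⠿⠿⠿⠿⠀⠀⠀⠀⠀⠀⠀⠀⠀⠀
⠿⠿⠿⠿⠀⠀⠀⠀⠀⠀⠀⠀⠀⠀
⠿⠿⠿⠿⠀⠀⠀⠀⠀⠀⠀⠀⠀⠀
⠿⠿⠿⠿⠀⠀⠀⠀⠀⠀⠀⠀⠀⠀
⠿⠿⠿⠿⠀⠀⠀⠀⠀⠀⠀⠀⠀⠀
⠿⠿⠿⠿⠿⠿⠿⠿⠿⠿⠿⠿⠀⠀
⠿⠿⠿⠿⠿⠿⠿⠿⠿⠿⠿⠿⠀⠀
⠿⠿⠿⠿⠿⠂⠂⣾⠶⠂⠿⠿⠀⠀
⠿⠿⠿⠿⠿⠂⠂⠂⠂⠂⠂⠂⠀⠀
⠿⠿⠿⠿⠿⠂⠂⠂⠂⠂⠿⠿⠀⠀
⠿⠿⠿⠿⠿⠿⠿⠿⠿⠿⠿⠿⠀⠀
⠿⠿⠿⠿⠿⠿⠿⠿⠿⠿⠿⠿⠀⠀
⠿⠿⠿⠿⠀⠀⠀⠀⠀⠀⠀⠀⠀⠀
⠿⠿⠿⠿⠀⠀⠀⠀⠀⠀⠀⠀⠀⠀

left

⠿⠿⠿⠿⠿⠀⠀⠀⠀⠀⠀⠀⠀⠀
⠿⠿⠿⠿⠿⠀⠀⠀⠀⠀⠀⠀⠀⠀
⠿⠿⠿⠿⠿⠀⠀⠀⠀⠀⠀⠀⠀⠀
⠿⠿⠿⠿⠿⠀⠀⠀⠀⠀⠀⠀⠀⠀
⠿⠿⠿⠿⠿⠀⠀⠀⠀⠀⠀⠀⠀⠀
⠿⠿⠿⠿⠿⠿⠿⠿⠿⠿⠿⠿⠿⠀
⠿⠿⠿⠿⠿⠿⠿⠿⠿⠿⠿⠿⠿⠀
⠿⠿⠿⠿⠿⠿⠂⣾⠂⠶⠂⠿⠿⠀
⠿⠿⠿⠿⠿⠿⠂⠂⠂⠂⠂⠂⠂⠀
⠿⠿⠿⠿⠿⠿⠂⠂⠂⠂⠂⠿⠿⠀
⠿⠿⠿⠿⠿⠿⠿⠿⠿⠿⠿⠿⠿⠀
⠿⠿⠿⠿⠿⠿⠿⠿⠿⠿⠿⠿⠿⠀
⠿⠿⠿⠿⠿⠀⠀⠀⠀⠀⠀⠀⠀⠀
⠿⠿⠿⠿⠿⠀⠀⠀⠀⠀⠀⠀⠀⠀

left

⠿⠿⠿⠿⠿⠿⠀⠀⠀⠀⠀⠀⠀⠀
⠿⠿⠿⠿⠿⠿⠀⠀⠀⠀⠀⠀⠀⠀
⠿⠿⠿⠿⠿⠿⠀⠀⠀⠀⠀⠀⠀⠀
⠿⠿⠿⠿⠿⠿⠀⠀⠀⠀⠀⠀⠀⠀
⠿⠿⠿⠿⠿⠿⠀⠀⠀⠀⠀⠀⠀⠀
⠿⠿⠿⠿⠿⠿⠿⠿⠿⠿⠿⠿⠿⠿
⠿⠿⠿⠿⠿⠿⠿⠿⠿⠿⠿⠿⠿⠿
⠿⠿⠿⠿⠿⠿⠿⣾⠂⠂⠶⠂⠿⠿
⠿⠿⠿⠿⠿⠿⠿⠂⠂⠂⠂⠂⠂⠂
⠿⠿⠿⠿⠿⠿⠿⠂⠂⠂⠂⠂⠿⠿
⠿⠿⠿⠿⠿⠿⠿⠿⠿⠿⠿⠿⠿⠿
⠿⠿⠿⠿⠿⠿⠿⠿⠿⠿⠿⠿⠿⠿
⠿⠿⠿⠿⠿⠿⠀⠀⠀⠀⠀⠀⠀⠀
⠿⠿⠿⠿⠿⠿⠀⠀⠀⠀⠀⠀⠀⠀

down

⠿⠿⠿⠿⠿⠿⠀⠀⠀⠀⠀⠀⠀⠀
⠿⠿⠿⠿⠿⠿⠀⠀⠀⠀⠀⠀⠀⠀
⠿⠿⠿⠿⠿⠿⠀⠀⠀⠀⠀⠀⠀⠀
⠿⠿⠿⠿⠿⠿⠀⠀⠀⠀⠀⠀⠀⠀
⠿⠿⠿⠿⠿⠿⠿⠿⠿⠿⠿⠿⠿⠿
⠿⠿⠿⠿⠿⠿⠿⠿⠿⠿⠿⠿⠿⠿
⠿⠿⠿⠿⠿⠿⠿⠂⠂⠂⠶⠂⠿⠿
⠿⠿⠿⠿⠿⠿⠿⣾⠂⠂⠂⠂⠂⠂
⠿⠿⠿⠿⠿⠿⠿⠂⠂⠂⠂⠂⠿⠿
⠿⠿⠿⠿⠿⠿⠿⠿⠿⠿⠿⠿⠿⠿
⠿⠿⠿⠿⠿⠿⠿⠿⠿⠿⠿⠿⠿⠿
⠿⠿⠿⠿⠿⠿⠀⠀⠀⠀⠀⠀⠀⠀
⠿⠿⠿⠿⠿⠿⠀⠀⠀⠀⠀⠀⠀⠀
⠿⠿⠿⠿⠿⠿⠿⠿⠿⠿⠿⠿⠿⠿

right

⠿⠿⠿⠿⠿⠀⠀⠀⠀⠀⠀⠀⠀⠀
⠿⠿⠿⠿⠿⠀⠀⠀⠀⠀⠀⠀⠀⠀
⠿⠿⠿⠿⠿⠀⠀⠀⠀⠀⠀⠀⠀⠀
⠿⠿⠿⠿⠿⠀⠀⠀⠀⠀⠀⠀⠀⠀
⠿⠿⠿⠿⠿⠿⠿⠿⠿⠿⠿⠿⠿⠀
⠿⠿⠿⠿⠿⠿⠿⠿⠿⠿⠿⠿⠿⠀
⠿⠿⠿⠿⠿⠿⠂⠂⠂⠶⠂⠿⠿⠀
⠿⠿⠿⠿⠿⠿⠂⣾⠂⠂⠂⠂⠂⠀
⠿⠿⠿⠿⠿⠿⠂⠂⠂⠂⠂⠿⠿⠀
⠿⠿⠿⠿⠿⠿⠿⠿⠿⠿⠿⠿⠿⠀
⠿⠿⠿⠿⠿⠿⠿⠿⠿⠿⠿⠿⠿⠀
⠿⠿⠿⠿⠿⠀⠀⠀⠀⠀⠀⠀⠀⠀
⠿⠿⠿⠿⠿⠀⠀⠀⠀⠀⠀⠀⠀⠀
⠿⠿⠿⠿⠿⠿⠿⠿⠿⠿⠿⠿⠿⠿

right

⠿⠿⠿⠿⠀⠀⠀⠀⠀⠀⠀⠀⠀⠀
⠿⠿⠿⠿⠀⠀⠀⠀⠀⠀⠀⠀⠀⠀
⠿⠿⠿⠿⠀⠀⠀⠀⠀⠀⠀⠀⠀⠀
⠿⠿⠿⠿⠀⠀⠀⠀⠀⠀⠀⠀⠀⠀
⠿⠿⠿⠿⠿⠿⠿⠿⠿⠿⠿⠿⠀⠀
⠿⠿⠿⠿⠿⠿⠿⠿⠿⠿⠿⠿⠀⠀
⠿⠿⠿⠿⠿⠂⠂⠂⠶⠂⠿⠿⠀⠀
⠿⠿⠿⠿⠿⠂⠂⣾⠂⠂⠂⠂⠀⠀
⠿⠿⠿⠿⠿⠂⠂⠂⠂⠂⠿⠿⠀⠀
⠿⠿⠿⠿⠿⠿⠿⠿⠿⠿⠿⠿⠀⠀
⠿⠿⠿⠿⠿⠿⠿⠿⠿⠿⠿⠿⠀⠀
⠿⠿⠿⠿⠀⠀⠀⠀⠀⠀⠀⠀⠀⠀
⠿⠿⠿⠿⠀⠀⠀⠀⠀⠀⠀⠀⠀⠀
⠿⠿⠿⠿⠿⠿⠿⠿⠿⠿⠿⠿⠿⠿

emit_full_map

⠿⠿⠿⠿⠿⠿⠿⠿
⠿⠿⠿⠿⠿⠿⠿⠿
⠿⠂⠂⠂⠶⠂⠿⠿
⠿⠂⠂⣾⠂⠂⠂⠂
⠿⠂⠂⠂⠂⠂⠿⠿
⠿⠿⠿⠿⠿⠿⠿⠿
⠿⠿⠿⠿⠿⠿⠿⠿


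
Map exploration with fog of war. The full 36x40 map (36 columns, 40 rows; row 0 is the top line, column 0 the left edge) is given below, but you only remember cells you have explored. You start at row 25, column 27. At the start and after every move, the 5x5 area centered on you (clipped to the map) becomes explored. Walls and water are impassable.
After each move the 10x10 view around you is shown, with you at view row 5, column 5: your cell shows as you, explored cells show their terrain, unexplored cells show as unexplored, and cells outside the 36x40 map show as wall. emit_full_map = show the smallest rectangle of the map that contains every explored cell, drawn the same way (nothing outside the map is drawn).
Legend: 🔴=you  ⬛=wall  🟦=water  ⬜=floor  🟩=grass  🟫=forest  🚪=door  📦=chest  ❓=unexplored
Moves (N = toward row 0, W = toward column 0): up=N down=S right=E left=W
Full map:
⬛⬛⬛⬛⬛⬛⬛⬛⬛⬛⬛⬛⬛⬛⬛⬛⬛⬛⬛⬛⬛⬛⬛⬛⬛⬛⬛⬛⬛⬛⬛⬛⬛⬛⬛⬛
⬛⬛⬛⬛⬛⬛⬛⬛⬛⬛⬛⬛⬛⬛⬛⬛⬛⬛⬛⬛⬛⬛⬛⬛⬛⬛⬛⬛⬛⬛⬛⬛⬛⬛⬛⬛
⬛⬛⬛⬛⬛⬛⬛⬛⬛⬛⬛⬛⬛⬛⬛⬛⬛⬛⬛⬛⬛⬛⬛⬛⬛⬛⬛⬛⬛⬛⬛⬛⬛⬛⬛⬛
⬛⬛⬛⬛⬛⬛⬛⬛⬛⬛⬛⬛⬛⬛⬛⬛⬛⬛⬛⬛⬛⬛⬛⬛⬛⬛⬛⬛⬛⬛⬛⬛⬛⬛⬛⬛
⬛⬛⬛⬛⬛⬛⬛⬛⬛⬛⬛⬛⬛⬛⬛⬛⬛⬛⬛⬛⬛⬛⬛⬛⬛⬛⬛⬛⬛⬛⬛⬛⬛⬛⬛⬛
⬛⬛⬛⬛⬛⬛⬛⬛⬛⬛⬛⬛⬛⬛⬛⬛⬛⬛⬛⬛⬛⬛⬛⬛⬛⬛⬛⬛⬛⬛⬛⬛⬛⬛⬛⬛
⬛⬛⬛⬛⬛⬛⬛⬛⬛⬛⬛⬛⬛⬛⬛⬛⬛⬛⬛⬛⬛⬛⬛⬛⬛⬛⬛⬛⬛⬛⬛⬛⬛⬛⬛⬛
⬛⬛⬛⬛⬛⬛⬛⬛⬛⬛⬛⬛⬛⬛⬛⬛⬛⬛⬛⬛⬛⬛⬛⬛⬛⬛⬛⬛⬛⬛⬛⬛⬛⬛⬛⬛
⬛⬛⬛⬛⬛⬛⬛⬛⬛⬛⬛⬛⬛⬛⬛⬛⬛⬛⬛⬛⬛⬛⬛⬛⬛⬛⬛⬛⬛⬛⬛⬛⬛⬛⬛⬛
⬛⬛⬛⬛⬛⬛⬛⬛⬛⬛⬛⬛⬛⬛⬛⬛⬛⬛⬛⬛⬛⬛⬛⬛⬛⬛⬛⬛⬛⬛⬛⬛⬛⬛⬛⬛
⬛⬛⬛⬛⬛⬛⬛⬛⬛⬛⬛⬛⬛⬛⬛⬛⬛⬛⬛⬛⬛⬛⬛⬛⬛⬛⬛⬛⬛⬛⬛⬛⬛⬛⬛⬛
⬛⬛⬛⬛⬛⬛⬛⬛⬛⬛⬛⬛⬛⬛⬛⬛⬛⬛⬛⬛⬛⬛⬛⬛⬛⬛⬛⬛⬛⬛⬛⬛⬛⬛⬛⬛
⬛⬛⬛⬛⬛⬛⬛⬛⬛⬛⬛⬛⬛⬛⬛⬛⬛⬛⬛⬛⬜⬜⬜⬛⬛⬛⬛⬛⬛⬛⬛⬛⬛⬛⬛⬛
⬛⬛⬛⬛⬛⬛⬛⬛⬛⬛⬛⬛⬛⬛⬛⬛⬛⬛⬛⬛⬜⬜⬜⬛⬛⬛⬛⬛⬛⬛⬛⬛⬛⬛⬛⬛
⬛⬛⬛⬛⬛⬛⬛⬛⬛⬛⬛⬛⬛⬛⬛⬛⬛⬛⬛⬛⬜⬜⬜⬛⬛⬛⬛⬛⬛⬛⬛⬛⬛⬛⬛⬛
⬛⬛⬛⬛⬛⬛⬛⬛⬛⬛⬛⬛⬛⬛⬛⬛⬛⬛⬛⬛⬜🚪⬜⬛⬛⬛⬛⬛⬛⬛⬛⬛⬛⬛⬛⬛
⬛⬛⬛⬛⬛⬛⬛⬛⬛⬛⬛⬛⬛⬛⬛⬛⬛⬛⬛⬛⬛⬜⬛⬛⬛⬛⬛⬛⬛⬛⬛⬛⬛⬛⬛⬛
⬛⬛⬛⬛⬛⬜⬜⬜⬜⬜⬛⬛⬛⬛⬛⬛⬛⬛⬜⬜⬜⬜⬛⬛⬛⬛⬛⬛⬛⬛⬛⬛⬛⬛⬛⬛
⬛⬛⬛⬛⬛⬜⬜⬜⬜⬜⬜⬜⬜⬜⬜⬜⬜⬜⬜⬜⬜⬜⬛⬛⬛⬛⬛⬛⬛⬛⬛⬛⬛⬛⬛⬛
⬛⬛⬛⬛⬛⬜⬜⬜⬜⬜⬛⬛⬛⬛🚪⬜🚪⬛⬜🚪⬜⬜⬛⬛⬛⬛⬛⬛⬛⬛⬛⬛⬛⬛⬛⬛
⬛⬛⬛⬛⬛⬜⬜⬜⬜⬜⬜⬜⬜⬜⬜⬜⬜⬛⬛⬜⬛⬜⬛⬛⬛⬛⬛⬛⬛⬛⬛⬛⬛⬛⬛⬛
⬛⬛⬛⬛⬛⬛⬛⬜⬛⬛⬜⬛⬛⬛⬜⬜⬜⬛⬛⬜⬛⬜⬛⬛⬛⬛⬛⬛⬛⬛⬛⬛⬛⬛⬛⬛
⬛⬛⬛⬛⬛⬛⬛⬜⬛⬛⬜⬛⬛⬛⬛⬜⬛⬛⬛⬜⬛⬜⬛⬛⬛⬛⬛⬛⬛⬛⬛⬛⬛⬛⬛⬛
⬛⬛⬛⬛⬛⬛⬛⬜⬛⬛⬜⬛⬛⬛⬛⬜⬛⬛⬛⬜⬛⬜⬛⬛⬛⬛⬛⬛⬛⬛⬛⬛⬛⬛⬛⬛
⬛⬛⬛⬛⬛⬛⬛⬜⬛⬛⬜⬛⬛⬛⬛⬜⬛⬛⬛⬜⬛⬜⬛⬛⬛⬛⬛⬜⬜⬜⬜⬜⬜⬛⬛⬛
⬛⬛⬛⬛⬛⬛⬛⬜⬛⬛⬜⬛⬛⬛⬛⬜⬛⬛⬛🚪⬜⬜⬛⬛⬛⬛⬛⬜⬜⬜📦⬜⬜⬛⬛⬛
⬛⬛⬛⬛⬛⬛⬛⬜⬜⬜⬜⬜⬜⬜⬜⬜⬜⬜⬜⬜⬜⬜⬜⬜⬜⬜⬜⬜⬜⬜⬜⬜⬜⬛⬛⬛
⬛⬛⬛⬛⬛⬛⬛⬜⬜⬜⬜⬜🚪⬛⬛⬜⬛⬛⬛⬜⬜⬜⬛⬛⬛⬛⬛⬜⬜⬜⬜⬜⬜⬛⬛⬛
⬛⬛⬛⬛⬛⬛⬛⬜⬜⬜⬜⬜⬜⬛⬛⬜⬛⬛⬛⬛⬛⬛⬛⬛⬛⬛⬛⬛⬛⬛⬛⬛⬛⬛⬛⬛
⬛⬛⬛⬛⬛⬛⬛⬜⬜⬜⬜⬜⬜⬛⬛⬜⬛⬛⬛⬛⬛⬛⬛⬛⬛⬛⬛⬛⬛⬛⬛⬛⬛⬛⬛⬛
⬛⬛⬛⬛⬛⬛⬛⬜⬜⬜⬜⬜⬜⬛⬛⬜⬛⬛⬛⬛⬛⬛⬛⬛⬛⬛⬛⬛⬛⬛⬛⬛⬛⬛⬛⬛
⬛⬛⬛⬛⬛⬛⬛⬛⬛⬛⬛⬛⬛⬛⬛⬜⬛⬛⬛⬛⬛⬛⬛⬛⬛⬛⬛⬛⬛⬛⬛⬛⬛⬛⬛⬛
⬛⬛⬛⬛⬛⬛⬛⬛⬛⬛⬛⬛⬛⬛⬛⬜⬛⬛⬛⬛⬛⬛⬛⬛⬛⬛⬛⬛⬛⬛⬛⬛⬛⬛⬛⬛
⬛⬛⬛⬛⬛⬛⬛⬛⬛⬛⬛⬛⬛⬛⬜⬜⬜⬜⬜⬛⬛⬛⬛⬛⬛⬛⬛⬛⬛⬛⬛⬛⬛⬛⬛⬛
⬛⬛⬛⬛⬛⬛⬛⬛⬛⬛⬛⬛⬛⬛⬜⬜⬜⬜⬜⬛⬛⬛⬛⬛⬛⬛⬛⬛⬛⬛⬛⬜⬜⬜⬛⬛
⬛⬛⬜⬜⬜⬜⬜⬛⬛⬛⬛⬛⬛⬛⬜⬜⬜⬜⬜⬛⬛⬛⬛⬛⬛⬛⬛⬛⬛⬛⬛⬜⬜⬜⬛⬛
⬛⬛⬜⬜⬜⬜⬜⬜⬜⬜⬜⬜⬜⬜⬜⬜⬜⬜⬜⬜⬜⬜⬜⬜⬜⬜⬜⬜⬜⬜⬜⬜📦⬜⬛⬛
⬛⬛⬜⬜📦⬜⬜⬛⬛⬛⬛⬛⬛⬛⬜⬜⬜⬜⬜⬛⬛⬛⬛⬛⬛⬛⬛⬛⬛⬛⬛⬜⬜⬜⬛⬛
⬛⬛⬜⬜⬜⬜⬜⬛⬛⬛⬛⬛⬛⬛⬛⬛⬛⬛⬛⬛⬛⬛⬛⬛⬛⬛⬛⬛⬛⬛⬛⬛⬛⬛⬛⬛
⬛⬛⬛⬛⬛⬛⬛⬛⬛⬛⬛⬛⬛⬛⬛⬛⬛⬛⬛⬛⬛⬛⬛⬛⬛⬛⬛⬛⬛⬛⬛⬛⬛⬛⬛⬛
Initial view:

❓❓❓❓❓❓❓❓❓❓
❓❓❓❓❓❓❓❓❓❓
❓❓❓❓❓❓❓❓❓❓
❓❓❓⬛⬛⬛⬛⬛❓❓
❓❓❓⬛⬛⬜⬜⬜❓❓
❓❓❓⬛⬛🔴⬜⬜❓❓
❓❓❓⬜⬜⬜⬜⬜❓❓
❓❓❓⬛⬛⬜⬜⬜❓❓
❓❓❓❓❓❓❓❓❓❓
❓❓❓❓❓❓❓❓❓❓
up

❓❓❓❓❓❓❓❓❓❓
❓❓❓❓❓❓❓❓❓❓
❓❓❓❓❓❓❓❓❓❓
❓❓❓⬛⬛⬛⬛⬛❓❓
❓❓❓⬛⬛⬛⬛⬛❓❓
❓❓❓⬛⬛🔴⬜⬜❓❓
❓❓❓⬛⬛⬜⬜⬜❓❓
❓❓❓⬜⬜⬜⬜⬜❓❓
❓❓❓⬛⬛⬜⬜⬜❓❓
❓❓❓❓❓❓❓❓❓❓

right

❓❓❓❓❓❓❓❓❓❓
❓❓❓❓❓❓❓❓❓❓
❓❓❓❓❓❓❓❓❓❓
❓❓⬛⬛⬛⬛⬛⬛❓❓
❓❓⬛⬛⬛⬛⬛⬛❓❓
❓❓⬛⬛⬜🔴⬜⬜❓❓
❓❓⬛⬛⬜⬜⬜📦❓❓
❓❓⬜⬜⬜⬜⬜⬜❓❓
❓❓⬛⬛⬜⬜⬜❓❓❓
❓❓❓❓❓❓❓❓❓❓

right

❓❓❓❓❓❓❓❓❓❓
❓❓❓❓❓❓❓❓❓❓
❓❓❓❓❓❓❓❓❓❓
❓⬛⬛⬛⬛⬛⬛⬛❓❓
❓⬛⬛⬛⬛⬛⬛⬛❓❓
❓⬛⬛⬜⬜🔴⬜⬜❓❓
❓⬛⬛⬜⬜⬜📦⬜❓❓
❓⬜⬜⬜⬜⬜⬜⬜❓❓
❓⬛⬛⬜⬜⬜❓❓❓❓
❓❓❓❓❓❓❓❓❓❓

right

❓❓❓❓❓❓❓❓❓❓
❓❓❓❓❓❓❓❓❓❓
❓❓❓❓❓❓❓❓❓❓
⬛⬛⬛⬛⬛⬛⬛⬛❓❓
⬛⬛⬛⬛⬛⬛⬛⬛❓❓
⬛⬛⬜⬜⬜🔴⬜⬜❓❓
⬛⬛⬜⬜⬜📦⬜⬜❓❓
⬜⬜⬜⬜⬜⬜⬜⬜❓❓
⬛⬛⬜⬜⬜❓❓❓❓❓
❓❓❓❓❓❓❓❓❓❓

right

❓❓❓❓❓❓❓❓❓❓
❓❓❓❓❓❓❓❓❓❓
❓❓❓❓❓❓❓❓❓❓
⬛⬛⬛⬛⬛⬛⬛⬛❓❓
⬛⬛⬛⬛⬛⬛⬛⬛❓❓
⬛⬜⬜⬜⬜🔴⬜⬛❓❓
⬛⬜⬜⬜📦⬜⬜⬛❓❓
⬜⬜⬜⬜⬜⬜⬜⬛❓❓
⬛⬜⬜⬜❓❓❓❓❓❓
❓❓❓❓❓❓❓❓❓❓

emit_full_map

⬛⬛⬛⬛⬛⬛⬛⬛⬛
⬛⬛⬛⬛⬛⬛⬛⬛⬛
⬛⬛⬜⬜⬜⬜🔴⬜⬛
⬛⬛⬜⬜⬜📦⬜⬜⬛
⬜⬜⬜⬜⬜⬜⬜⬜⬛
⬛⬛⬜⬜⬜❓❓❓❓

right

❓❓❓❓❓❓❓❓❓⬛
❓❓❓❓❓❓❓❓❓⬛
❓❓❓❓❓❓❓❓❓⬛
⬛⬛⬛⬛⬛⬛⬛⬛❓⬛
⬛⬛⬛⬛⬛⬛⬛⬛❓⬛
⬜⬜⬜⬜⬜🔴⬛⬛❓⬛
⬜⬜⬜📦⬜⬜⬛⬛❓⬛
⬜⬜⬜⬜⬜⬜⬛⬛❓⬛
⬜⬜⬜❓❓❓❓❓❓⬛
❓❓❓❓❓❓❓❓❓⬛

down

❓❓❓❓❓❓❓❓❓⬛
❓❓❓❓❓❓❓❓❓⬛
⬛⬛⬛⬛⬛⬛⬛⬛❓⬛
⬛⬛⬛⬛⬛⬛⬛⬛❓⬛
⬜⬜⬜⬜⬜⬜⬛⬛❓⬛
⬜⬜⬜📦⬜🔴⬛⬛❓⬛
⬜⬜⬜⬜⬜⬜⬛⬛❓⬛
⬜⬜⬜⬜⬜⬜⬛⬛❓⬛
❓❓❓❓❓❓❓❓❓⬛
❓❓❓❓❓❓❓❓❓⬛

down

❓❓❓❓❓❓❓❓❓⬛
⬛⬛⬛⬛⬛⬛⬛⬛❓⬛
⬛⬛⬛⬛⬛⬛⬛⬛❓⬛
⬜⬜⬜⬜⬜⬜⬛⬛❓⬛
⬜⬜⬜📦⬜⬜⬛⬛❓⬛
⬜⬜⬜⬜⬜🔴⬛⬛❓⬛
⬜⬜⬜⬜⬜⬜⬛⬛❓⬛
❓❓❓⬛⬛⬛⬛⬛❓⬛
❓❓❓❓❓❓❓❓❓⬛
❓❓❓❓❓❓❓❓❓⬛

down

⬛⬛⬛⬛⬛⬛⬛⬛❓⬛
⬛⬛⬛⬛⬛⬛⬛⬛❓⬛
⬜⬜⬜⬜⬜⬜⬛⬛❓⬛
⬜⬜⬜📦⬜⬜⬛⬛❓⬛
⬜⬜⬜⬜⬜⬜⬛⬛❓⬛
⬜⬜⬜⬜⬜🔴⬛⬛❓⬛
❓❓❓⬛⬛⬛⬛⬛❓⬛
❓❓❓⬛⬛⬛⬛⬛❓⬛
❓❓❓❓❓❓❓❓❓⬛
❓❓❓❓❓❓❓❓❓⬛

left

⬛⬛⬛⬛⬛⬛⬛⬛⬛❓
⬛⬛⬛⬛⬛⬛⬛⬛⬛❓
⬛⬜⬜⬜⬜⬜⬜⬛⬛❓
⬛⬜⬜⬜📦⬜⬜⬛⬛❓
⬜⬜⬜⬜⬜⬜⬜⬛⬛❓
⬛⬜⬜⬜⬜🔴⬜⬛⬛❓
❓❓❓⬛⬛⬛⬛⬛⬛❓
❓❓❓⬛⬛⬛⬛⬛⬛❓
❓❓❓❓❓❓❓❓❓❓
❓❓❓❓❓❓❓❓❓❓

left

⬛⬛⬛⬛⬛⬛⬛⬛⬛⬛
⬛⬛⬛⬛⬛⬛⬛⬛⬛⬛
⬛⬛⬜⬜⬜⬜⬜⬜⬛⬛
⬛⬛⬜⬜⬜📦⬜⬜⬛⬛
⬜⬜⬜⬜⬜⬜⬜⬜⬛⬛
⬛⬛⬜⬜⬜🔴⬜⬜⬛⬛
❓❓❓⬛⬛⬛⬛⬛⬛⬛
❓❓❓⬛⬛⬛⬛⬛⬛⬛
❓❓❓❓❓❓❓❓❓❓
❓❓❓❓❓❓❓❓❓❓

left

❓⬛⬛⬛⬛⬛⬛⬛⬛⬛
❓⬛⬛⬛⬛⬛⬛⬛⬛⬛
❓⬛⬛⬜⬜⬜⬜⬜⬜⬛
❓⬛⬛⬜⬜⬜📦⬜⬜⬛
❓⬜⬜⬜⬜⬜⬜⬜⬜⬛
❓⬛⬛⬜⬜🔴⬜⬜⬜⬛
❓❓❓⬛⬛⬛⬛⬛⬛⬛
❓❓❓⬛⬛⬛⬛⬛⬛⬛
❓❓❓❓❓❓❓❓❓❓
❓❓❓❓❓❓❓❓❓❓

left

❓❓⬛⬛⬛⬛⬛⬛⬛⬛
❓❓⬛⬛⬛⬛⬛⬛⬛⬛
❓❓⬛⬛⬜⬜⬜⬜⬜⬜
❓❓⬛⬛⬜⬜⬜📦⬜⬜
❓❓⬜⬜⬜⬜⬜⬜⬜⬜
❓❓⬛⬛⬜🔴⬜⬜⬜⬜
❓❓❓⬛⬛⬛⬛⬛⬛⬛
❓❓❓⬛⬛⬛⬛⬛⬛⬛
❓❓❓❓❓❓❓❓❓❓
❓❓❓❓❓❓❓❓❓❓

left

❓❓❓⬛⬛⬛⬛⬛⬛⬛
❓❓❓⬛⬛⬛⬛⬛⬛⬛
❓❓❓⬛⬛⬜⬜⬜⬜⬜
❓❓❓⬛⬛⬜⬜⬜📦⬜
❓❓❓⬜⬜⬜⬜⬜⬜⬜
❓❓❓⬛⬛🔴⬜⬜⬜⬜
❓❓❓⬛⬛⬛⬛⬛⬛⬛
❓❓❓⬛⬛⬛⬛⬛⬛⬛
❓❓❓❓❓❓❓❓❓❓
❓❓❓❓❓❓❓❓❓❓

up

❓❓❓❓❓❓❓❓❓❓
❓❓❓⬛⬛⬛⬛⬛⬛⬛
❓❓❓⬛⬛⬛⬛⬛⬛⬛
❓❓❓⬛⬛⬜⬜⬜⬜⬜
❓❓❓⬛⬛⬜⬜⬜📦⬜
❓❓❓⬜⬜🔴⬜⬜⬜⬜
❓❓❓⬛⬛⬜⬜⬜⬜⬜
❓❓❓⬛⬛⬛⬛⬛⬛⬛
❓❓❓⬛⬛⬛⬛⬛⬛⬛
❓❓❓❓❓❓❓❓❓❓

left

❓❓❓❓❓❓❓❓❓❓
❓❓❓❓⬛⬛⬛⬛⬛⬛
❓❓❓❓⬛⬛⬛⬛⬛⬛
❓❓❓⬛⬛⬛⬜⬜⬜⬜
❓❓❓⬛⬛⬛⬜⬜⬜📦
❓❓❓⬜⬜🔴⬜⬜⬜⬜
❓❓❓⬛⬛⬛⬜⬜⬜⬜
❓❓❓⬛⬛⬛⬛⬛⬛⬛
❓❓❓❓⬛⬛⬛⬛⬛⬛
❓❓❓❓❓❓❓❓❓❓

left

❓❓❓❓❓❓❓❓❓❓
❓❓❓❓❓⬛⬛⬛⬛⬛
❓❓❓❓❓⬛⬛⬛⬛⬛
❓❓❓⬛⬛⬛⬛⬜⬜⬜
❓❓❓⬛⬛⬛⬛⬜⬜⬜
❓❓❓⬜⬜🔴⬜⬜⬜⬜
❓❓❓⬛⬛⬛⬛⬜⬜⬜
❓❓❓⬛⬛⬛⬛⬛⬛⬛
❓❓❓❓❓⬛⬛⬛⬛⬛
❓❓❓❓❓❓❓❓❓❓

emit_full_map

❓❓⬛⬛⬛⬛⬛⬛⬛⬛⬛⬛
❓❓⬛⬛⬛⬛⬛⬛⬛⬛⬛⬛
⬛⬛⬛⬛⬜⬜⬜⬜⬜⬜⬛⬛
⬛⬛⬛⬛⬜⬜⬜📦⬜⬜⬛⬛
⬜⬜🔴⬜⬜⬜⬜⬜⬜⬜⬛⬛
⬛⬛⬛⬛⬜⬜⬜⬜⬜⬜⬛⬛
⬛⬛⬛⬛⬛⬛⬛⬛⬛⬛⬛⬛
❓❓⬛⬛⬛⬛⬛⬛⬛⬛⬛⬛

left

❓❓❓❓❓❓❓❓❓❓
❓❓❓❓❓❓⬛⬛⬛⬛
❓❓❓❓❓❓⬛⬛⬛⬛
❓❓❓⬛⬛⬛⬛⬛⬜⬜
❓❓❓⬛⬛⬛⬛⬛⬜⬜
❓❓❓⬜⬜🔴⬜⬜⬜⬜
❓❓❓⬛⬛⬛⬛⬛⬜⬜
❓❓❓⬛⬛⬛⬛⬛⬛⬛
❓❓❓❓❓❓⬛⬛⬛⬛
❓❓❓❓❓❓❓❓❓❓

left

❓❓❓❓❓❓❓❓❓❓
❓❓❓❓❓❓❓⬛⬛⬛
❓❓❓❓❓❓❓⬛⬛⬛
❓❓❓⬜⬛⬛⬛⬛⬛⬜
❓❓❓⬜⬛⬛⬛⬛⬛⬜
❓❓❓⬜⬜🔴⬜⬜⬜⬜
❓❓❓⬜⬛⬛⬛⬛⬛⬜
❓❓❓⬛⬛⬛⬛⬛⬛⬛
❓❓❓❓❓❓❓⬛⬛⬛
❓❓❓❓❓❓❓❓❓❓

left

❓❓❓❓❓❓❓❓❓❓
❓❓❓❓❓❓❓❓⬛⬛
❓❓❓❓❓❓❓❓⬛⬛
❓❓❓⬛⬜⬛⬛⬛⬛⬛
❓❓❓⬜⬜⬛⬛⬛⬛⬛
❓❓❓⬜⬜🔴⬜⬜⬜⬜
❓❓❓⬜⬜⬛⬛⬛⬛⬛
❓❓❓⬛⬛⬛⬛⬛⬛⬛
❓❓❓❓❓❓❓❓⬛⬛
❓❓❓❓❓❓❓❓❓❓

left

❓❓❓❓❓❓❓❓❓❓
❓❓❓❓❓❓❓❓❓⬛
❓❓❓❓❓❓❓❓❓⬛
❓❓❓⬜⬛⬜⬛⬛⬛⬛
❓❓❓🚪⬜⬜⬛⬛⬛⬛
❓❓❓⬜⬜🔴⬜⬜⬜⬜
❓❓❓⬜⬜⬜⬛⬛⬛⬛
❓❓❓⬛⬛⬛⬛⬛⬛⬛
❓❓❓❓❓❓❓❓❓⬛
❓❓❓❓❓❓❓❓❓❓

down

❓❓❓❓❓❓❓❓❓⬛
❓❓❓❓❓❓❓❓❓⬛
❓❓❓⬜⬛⬜⬛⬛⬛⬛
❓❓❓🚪⬜⬜⬛⬛⬛⬛
❓❓❓⬜⬜⬜⬜⬜⬜⬜
❓❓❓⬜⬜🔴⬛⬛⬛⬛
❓❓❓⬛⬛⬛⬛⬛⬛⬛
❓❓❓⬛⬛⬛⬛⬛❓⬛
❓❓❓❓❓❓❓❓❓❓
❓❓❓❓❓❓❓❓❓❓

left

❓❓❓❓❓❓❓❓❓❓
❓❓❓❓❓❓❓❓❓❓
❓❓❓❓⬜⬛⬜⬛⬛⬛
❓❓❓⬛🚪⬜⬜⬛⬛⬛
❓❓❓⬜⬜⬜⬜⬜⬜⬜
❓❓❓⬛⬜🔴⬜⬛⬛⬛
❓❓❓⬛⬛⬛⬛⬛⬛⬛
❓❓❓⬛⬛⬛⬛⬛⬛❓
❓❓❓❓❓❓❓❓❓❓
❓❓❓❓❓❓❓❓❓❓

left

❓❓❓❓❓❓❓❓❓❓
❓❓❓❓❓❓❓❓❓❓
❓❓❓❓❓⬜⬛⬜⬛⬛
❓❓❓⬛⬛🚪⬜⬜⬛⬛
❓❓❓⬜⬜⬜⬜⬜⬜⬜
❓❓❓⬛⬛🔴⬜⬜⬛⬛
❓❓❓⬛⬛⬛⬛⬛⬛⬛
❓❓❓⬛⬛⬛⬛⬛⬛⬛
❓❓❓❓❓❓❓❓❓❓
❓❓❓❓❓❓❓❓❓❓

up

❓❓❓❓❓❓❓❓❓❓
❓❓❓❓❓❓❓❓❓❓
❓❓❓❓❓❓❓❓❓❓
❓❓❓⬛⬛⬜⬛⬜⬛⬛
❓❓❓⬛⬛🚪⬜⬜⬛⬛
❓❓❓⬜⬜🔴⬜⬜⬜⬜
❓❓❓⬛⬛⬜⬜⬜⬛⬛
❓❓❓⬛⬛⬛⬛⬛⬛⬛
❓❓❓⬛⬛⬛⬛⬛⬛⬛
❓❓❓❓❓❓❓❓❓❓

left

❓❓❓❓❓❓❓❓❓❓
❓❓❓❓❓❓❓❓❓❓
❓❓❓❓❓❓❓❓❓❓
❓❓❓⬛⬛⬛⬜⬛⬜⬛
❓❓❓⬛⬛⬛🚪⬜⬜⬛
❓❓❓⬜⬜🔴⬜⬜⬜⬜
❓❓❓⬛⬛⬛⬜⬜⬜⬛
❓❓❓⬛⬛⬛⬛⬛⬛⬛
❓❓❓❓⬛⬛⬛⬛⬛⬛
❓❓❓❓❓❓❓❓❓❓

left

❓❓❓❓❓❓❓❓❓❓
❓❓❓❓❓❓❓❓❓❓
❓❓❓❓❓❓❓❓❓❓
❓❓❓⬜⬛⬛⬛⬜⬛⬜
❓❓❓⬜⬛⬛⬛🚪⬜⬜
❓❓❓⬜⬜🔴⬜⬜⬜⬜
❓❓❓⬜⬛⬛⬛⬜⬜⬜
❓❓❓⬜⬛⬛⬛⬛⬛⬛
❓❓❓❓❓⬛⬛⬛⬛⬛
❓❓❓❓❓❓❓❓❓❓

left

❓❓❓❓❓❓❓❓❓❓
❓❓❓❓❓❓❓❓❓❓
❓❓❓❓❓❓❓❓❓❓
❓❓❓⬛⬜⬛⬛⬛⬜⬛
❓❓❓⬛⬜⬛⬛⬛🚪⬜
❓❓❓⬜⬜🔴⬜⬜⬜⬜
❓❓❓⬛⬜⬛⬛⬛⬜⬜
❓❓❓⬛⬜⬛⬛⬛⬛⬛
❓❓❓❓❓❓⬛⬛⬛⬛
❓❓❓❓❓❓❓❓❓❓

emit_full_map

❓❓❓❓❓❓❓❓❓❓❓⬛⬛⬛⬛⬛⬛⬛⬛⬛⬛
❓❓❓❓❓❓❓❓❓❓❓⬛⬛⬛⬛⬛⬛⬛⬛⬛⬛
⬛⬜⬛⬛⬛⬜⬛⬜⬛⬛⬛⬛⬛⬜⬜⬜⬜⬜⬜⬛⬛
⬛⬜⬛⬛⬛🚪⬜⬜⬛⬛⬛⬛⬛⬜⬜⬜📦⬜⬜⬛⬛
⬜⬜🔴⬜⬜⬜⬜⬜⬜⬜⬜⬜⬜⬜⬜⬜⬜⬜⬜⬛⬛
⬛⬜⬛⬛⬛⬜⬜⬜⬛⬛⬛⬛⬛⬜⬜⬜⬜⬜⬜⬛⬛
⬛⬜⬛⬛⬛⬛⬛⬛⬛⬛⬛⬛⬛⬛⬛⬛⬛⬛⬛⬛⬛
❓❓❓⬛⬛⬛⬛⬛⬛⬛❓⬛⬛⬛⬛⬛⬛⬛⬛⬛⬛

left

❓❓❓❓❓❓❓❓❓❓
❓❓❓❓❓❓❓❓❓❓
❓❓❓❓❓❓❓❓❓❓
❓❓❓⬛⬛⬜⬛⬛⬛⬜
❓❓❓⬛⬛⬜⬛⬛⬛🚪
❓❓❓⬜⬜🔴⬜⬜⬜⬜
❓❓❓⬛⬛⬜⬛⬛⬛⬜
❓❓❓⬛⬛⬜⬛⬛⬛⬛
❓❓❓❓❓❓❓⬛⬛⬛
❓❓❓❓❓❓❓❓❓❓

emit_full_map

❓❓❓❓❓❓❓❓❓❓❓❓⬛⬛⬛⬛⬛⬛⬛⬛⬛⬛
❓❓❓❓❓❓❓❓❓❓❓❓⬛⬛⬛⬛⬛⬛⬛⬛⬛⬛
⬛⬛⬜⬛⬛⬛⬜⬛⬜⬛⬛⬛⬛⬛⬜⬜⬜⬜⬜⬜⬛⬛
⬛⬛⬜⬛⬛⬛🚪⬜⬜⬛⬛⬛⬛⬛⬜⬜⬜📦⬜⬜⬛⬛
⬜⬜🔴⬜⬜⬜⬜⬜⬜⬜⬜⬜⬜⬜⬜⬜⬜⬜⬜⬜⬛⬛
⬛⬛⬜⬛⬛⬛⬜⬜⬜⬛⬛⬛⬛⬛⬜⬜⬜⬜⬜⬜⬛⬛
⬛⬛⬜⬛⬛⬛⬛⬛⬛⬛⬛⬛⬛⬛⬛⬛⬛⬛⬛⬛⬛⬛
❓❓❓❓⬛⬛⬛⬛⬛⬛⬛❓⬛⬛⬛⬛⬛⬛⬛⬛⬛⬛
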